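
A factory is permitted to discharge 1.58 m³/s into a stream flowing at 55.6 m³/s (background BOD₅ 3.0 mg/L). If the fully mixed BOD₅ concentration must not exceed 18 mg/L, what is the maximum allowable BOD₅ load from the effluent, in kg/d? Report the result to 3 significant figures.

Mass balance at the limit: 55.60·3.000 + 1.580·Cₑ = 57.18·18 → Cₑ = 545.8 mg/L.
Load = 1.580 m³/s × 545.8 g/m³ × 86 400 s/d = 74510 kg/d.

74500 kg/d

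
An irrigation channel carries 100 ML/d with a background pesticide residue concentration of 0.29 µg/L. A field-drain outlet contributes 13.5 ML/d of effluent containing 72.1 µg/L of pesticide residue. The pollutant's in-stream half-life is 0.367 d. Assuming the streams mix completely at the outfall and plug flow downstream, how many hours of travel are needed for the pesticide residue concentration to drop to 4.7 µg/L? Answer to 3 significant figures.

After mixing, C = (100.0·0.2900 + 13.50·72.10) / 113.5 = 1002/113.5 = 8.831 µg/L.
Half-life 0.367 d → k = ln 2 / 0.367 = 1.889 d⁻¹.
8.831·exp(−k·t) = 4.7 → t = ln(8.831/4.7)/k = 28850 s = 8.015 h.

8.01 h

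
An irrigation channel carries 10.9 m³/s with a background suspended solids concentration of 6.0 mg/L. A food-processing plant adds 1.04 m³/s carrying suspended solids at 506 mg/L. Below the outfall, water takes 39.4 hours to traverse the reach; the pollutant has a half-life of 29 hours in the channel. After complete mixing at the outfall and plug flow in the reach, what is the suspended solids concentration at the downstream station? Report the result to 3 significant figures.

19.3 mg/L

Flow-weighted average: C = (10.90·6.000 + 1.040·506.0) / 11.94 = 591.6/11.94 = 49.55 mg/L.
Half-life 29 h → k = ln 2 / 29 = 0.02390 h⁻¹ = 0.5736 d⁻¹.
After decay, C = 49.55 × e^(−kt) = 49.55 × 0.3900 = 19.32 mg/L.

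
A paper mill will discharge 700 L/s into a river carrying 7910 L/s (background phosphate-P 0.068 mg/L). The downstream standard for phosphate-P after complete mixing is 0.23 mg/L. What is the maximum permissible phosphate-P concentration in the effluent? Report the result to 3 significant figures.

2.06 mg/L

At the limit, (Qr·Cr + Qe·Cₑ)/(Qr + Qe) = 0.23:
Cₑ = (8610·0.23 − 7910·0.06800) / 700.0 = 2.061 mg/L.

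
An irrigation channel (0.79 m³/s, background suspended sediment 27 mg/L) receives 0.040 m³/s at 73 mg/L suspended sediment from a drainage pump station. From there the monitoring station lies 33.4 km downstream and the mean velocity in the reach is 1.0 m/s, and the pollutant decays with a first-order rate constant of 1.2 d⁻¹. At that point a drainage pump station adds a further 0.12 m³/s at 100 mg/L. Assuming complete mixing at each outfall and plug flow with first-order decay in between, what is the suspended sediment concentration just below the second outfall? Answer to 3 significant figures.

28.7 mg/L

Flow-weighted average: C = (0.7900·27.00 + 0.04000·73.00) / 0.8300 = 24.25/0.8300 = 29.22 mg/L; combined flow 0.8300 m³/s.
Travel time t = 33.4·1000 / 1.0 = 33400 s = 9.278 h.
Applying C = C₀e^(−kt): 29.22 × 0.6288 = 18.37 mg/L.
At the second outfall, C = (0.8300·18.37 + 0.1200·100.0) / (0.8300 + 0.1200) = 28.68 mg/L.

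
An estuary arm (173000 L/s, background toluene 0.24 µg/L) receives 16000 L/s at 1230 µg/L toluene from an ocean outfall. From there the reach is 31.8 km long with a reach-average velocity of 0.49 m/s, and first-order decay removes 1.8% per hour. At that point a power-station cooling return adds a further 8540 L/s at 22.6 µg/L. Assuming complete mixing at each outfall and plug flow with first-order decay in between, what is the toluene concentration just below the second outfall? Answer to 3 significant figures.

Mixed concentration C = ΣQC/ΣQ = (173000·0.2400 + 16000·1230) / 189000 = 19720000/189000 = 104.3 µg/L; combined flow 189000 L/s.
Travel time t = 31.8·1000 / 0.49 = 64900 s = 18.03 h.
1.8%/h lost → k = −ln(1 − 0.018) = 0.01816 h⁻¹.
After decay, C = 104.3 × e^(−kt) = 104.3 × 0.7208 = 75.21 µg/L.
At the second outfall, C = (189000·75.21 + 8540·22.60) / (189000 + 8540) = 72.93 µg/L.

72.9 µg/L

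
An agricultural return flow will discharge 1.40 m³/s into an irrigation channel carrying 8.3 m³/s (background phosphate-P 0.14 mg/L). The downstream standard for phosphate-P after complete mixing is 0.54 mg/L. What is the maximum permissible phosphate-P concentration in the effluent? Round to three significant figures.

At the limit, (Qr·Cr + Qe·Cₑ)/(Qr + Qe) = 0.54:
Cₑ = (9.700·0.54 − 8.300·0.1400) / 1.400 = 2.911 mg/L.

2.91 mg/L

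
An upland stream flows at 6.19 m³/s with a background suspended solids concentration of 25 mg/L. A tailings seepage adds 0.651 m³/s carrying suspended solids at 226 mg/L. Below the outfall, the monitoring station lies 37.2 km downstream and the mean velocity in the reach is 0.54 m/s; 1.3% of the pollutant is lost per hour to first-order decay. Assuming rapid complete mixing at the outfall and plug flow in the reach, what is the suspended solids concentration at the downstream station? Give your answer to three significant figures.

34.4 mg/L

Mixed concentration C = ΣQC/ΣQ = (6.190·25.00 + 0.6510·226.0) / 6.841 = 301.9/6.841 = 44.13 mg/L.
Travel time t = 37.2·1000 / 0.54 = 68890 s = 19.14 h.
1.3%/h lost → k = −ln(1 − 0.013) = 0.01309 h⁻¹.
First-order decay: C = 44.13·exp(−k·t) = 44.13·0.7785 = 34.35 mg/L.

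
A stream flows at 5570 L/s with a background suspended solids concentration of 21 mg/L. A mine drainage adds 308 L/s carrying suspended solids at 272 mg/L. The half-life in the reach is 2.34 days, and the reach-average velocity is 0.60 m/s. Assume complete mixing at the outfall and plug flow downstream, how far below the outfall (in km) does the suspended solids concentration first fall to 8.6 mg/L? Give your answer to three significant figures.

After mixing, C = (5570·21.00 + 308.0·272.0) / 5878 = 200700/5878 = 34.15 mg/L.
Half-life 2.34 d → k = ln 2 / 2.34 = 0.2962 d⁻¹.
Set 34.15·exp(−k·t) = 8.6 → t = ln(34.15/8.6)/k = 402200 s = 111.7 h.
Distance = v·t = 0.60·402200 = 241300 m = 241.3 km.

241 km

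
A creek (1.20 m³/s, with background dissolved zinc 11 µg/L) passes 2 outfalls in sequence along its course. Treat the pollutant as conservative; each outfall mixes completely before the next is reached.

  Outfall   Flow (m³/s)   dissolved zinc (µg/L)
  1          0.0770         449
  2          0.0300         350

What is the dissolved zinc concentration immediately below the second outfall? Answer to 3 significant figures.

44.6 µg/L

Below outfall 1: Q → 1.277 m³/s, C = (1.200·11.00 + 0.07700·449.0)/1.277 = 37.41 µg/L.
Below outfall 2: Q → 1.307 m³/s, C = (1.277·37.41 + 0.03000·350.0)/1.307 = 44.59 µg/L.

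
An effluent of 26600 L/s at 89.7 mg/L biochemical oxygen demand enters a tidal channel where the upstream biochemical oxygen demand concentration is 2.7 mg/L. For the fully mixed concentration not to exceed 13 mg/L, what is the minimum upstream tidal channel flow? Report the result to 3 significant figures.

Set C_mix = 13: (Q·2.700 + 26600·89.70) / (Q + 26600) = 13
→ Q = 26600·(89.70 − 13)/(13 − 2.700) = 198100 L/s.

198000 L/s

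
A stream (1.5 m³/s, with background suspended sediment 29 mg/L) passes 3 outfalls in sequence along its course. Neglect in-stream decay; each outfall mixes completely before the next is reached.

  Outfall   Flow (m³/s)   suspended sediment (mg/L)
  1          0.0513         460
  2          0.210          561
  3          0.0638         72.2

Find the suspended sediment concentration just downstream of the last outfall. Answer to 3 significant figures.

104 mg/L

Outfall 1: combined Q = 1.551 m³/s; C = (1.500·29.00 + 0.05130·460.0)/1.551 = 43.25 mg/L.
Outfall 2: combined Q = 1.761 m³/s; C = (1.551·43.25 + 0.2100·561.0)/1.761 = 105.0 mg/L.
Outfall 3: combined Q = 1.825 m³/s; C = (1.761·105.0 + 0.06380·72.20)/1.825 = 103.8 mg/L.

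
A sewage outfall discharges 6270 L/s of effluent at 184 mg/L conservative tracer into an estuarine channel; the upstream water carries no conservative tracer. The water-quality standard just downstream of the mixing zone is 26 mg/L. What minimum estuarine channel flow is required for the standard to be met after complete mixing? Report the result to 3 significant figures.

38100 L/s

Set C_mix = 26: (Q·0 + 6270·184.0) / (Q + 6270) = 26
→ Q = 6270·(184.0 − 26)/(26 − 0) = 38100 L/s.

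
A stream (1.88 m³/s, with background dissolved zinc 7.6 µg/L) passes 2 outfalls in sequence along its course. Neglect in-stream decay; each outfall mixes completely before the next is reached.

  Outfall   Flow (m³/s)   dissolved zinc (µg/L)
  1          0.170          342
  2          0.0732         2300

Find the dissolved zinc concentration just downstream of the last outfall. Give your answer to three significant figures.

113 µg/L

Below outfall 1: Q → 2.050 m³/s, C = (1.880·7.600 + 0.1700·342.0)/2.050 = 35.33 µg/L.
Below outfall 2: Q → 2.123 m³/s, C = (2.050·35.33 + 0.07320·2300)/2.123 = 113.4 µg/L.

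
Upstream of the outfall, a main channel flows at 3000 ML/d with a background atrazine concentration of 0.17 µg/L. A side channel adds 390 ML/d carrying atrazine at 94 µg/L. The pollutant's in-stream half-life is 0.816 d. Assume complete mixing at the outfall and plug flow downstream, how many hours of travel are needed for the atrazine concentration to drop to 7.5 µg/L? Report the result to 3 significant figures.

10.7 h

Mass balance: C = (3000·0.1700 + 390.0·94.00) / 3390 = 37170/3390 = 10.96 µg/L.
Half-life 0.816 d → k = ln 2 / 0.816 = 0.8494 d⁻¹.
10.96·exp(−k·t) = 7.5 → t = ln(10.96/7.5)/k = 38630 s = 10.73 h.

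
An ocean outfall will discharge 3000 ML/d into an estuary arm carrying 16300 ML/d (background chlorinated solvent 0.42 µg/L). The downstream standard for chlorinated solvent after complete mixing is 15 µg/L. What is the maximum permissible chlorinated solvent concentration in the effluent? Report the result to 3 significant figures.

94.2 µg/L

At the limit, (Qr·Cr + Qe·Cₑ)/(Qr + Qe) = 15:
Cₑ = (19300·15 − 16300·0.4200) / 3000 = 94.22 µg/L.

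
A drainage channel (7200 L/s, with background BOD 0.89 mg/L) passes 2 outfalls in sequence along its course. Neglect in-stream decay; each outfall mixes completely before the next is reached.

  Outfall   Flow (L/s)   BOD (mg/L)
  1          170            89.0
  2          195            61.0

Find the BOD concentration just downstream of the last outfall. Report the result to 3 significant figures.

4.42 mg/L

Outfall 1: combined Q = 7370 L/s; C = (7200·0.8900 + 170.0·89.00)/7370 = 2.922 mg/L.
Outfall 2: combined Q = 7565 L/s; C = (7370·2.922 + 195.0·61.00)/7565 = 4.419 mg/L.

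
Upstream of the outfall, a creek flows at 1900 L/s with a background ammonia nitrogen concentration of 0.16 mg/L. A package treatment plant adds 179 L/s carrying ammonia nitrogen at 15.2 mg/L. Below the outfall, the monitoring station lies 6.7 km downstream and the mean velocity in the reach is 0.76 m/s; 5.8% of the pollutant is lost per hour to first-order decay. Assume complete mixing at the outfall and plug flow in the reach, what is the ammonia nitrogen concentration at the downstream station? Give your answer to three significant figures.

1.26 mg/L

Mixed concentration C = ΣQC/ΣQ = (1900·0.1600 + 179.0·15.20) / 2079 = 3025/2079 = 1.455 mg/L.
Travel time t = 6.7·1000 / 0.76 = 8816 s = 2.449 h.
5.8%/h lost → k = −ln(1 − 0.058) = 0.05975 h⁻¹.
Applying C = C₀e^(−kt): 1.455 × 0.8639 = 1.257 mg/L.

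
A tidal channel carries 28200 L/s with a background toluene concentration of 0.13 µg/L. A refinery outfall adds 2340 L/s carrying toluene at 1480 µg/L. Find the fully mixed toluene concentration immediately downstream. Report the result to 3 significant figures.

Mass balance: C = (28200·0.1300 + 2340·1480) / 30540 = 3467000/30540 = 113.5 µg/L.

114 µg/L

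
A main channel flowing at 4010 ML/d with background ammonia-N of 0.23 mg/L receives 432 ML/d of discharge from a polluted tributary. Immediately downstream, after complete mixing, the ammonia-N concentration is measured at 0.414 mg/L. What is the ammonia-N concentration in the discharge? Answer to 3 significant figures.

Mass balance: 4010·0.2300 + 432.0·Cₑ = 4442·0.4140
→ Cₑ = (4442·0.4140 − 4010·0.2300) / 432.0 = 2.122 mg/L.

2.12 mg/L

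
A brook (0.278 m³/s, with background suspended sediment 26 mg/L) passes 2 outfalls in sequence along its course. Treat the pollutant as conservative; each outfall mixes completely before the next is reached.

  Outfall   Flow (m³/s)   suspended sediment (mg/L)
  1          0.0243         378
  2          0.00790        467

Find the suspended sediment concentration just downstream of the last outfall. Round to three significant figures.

64.8 mg/L

After outfall 1: Q = 0.2780 + 0.02430 = 0.3023 m³/s; C = (0.2780·26.00 + 0.02430·378.0)/0.3023 = 54.30 mg/L.
After outfall 2: Q = 0.3023 + 0.007900 = 0.3102 m³/s; C = (0.3023·54.30 + 0.007900·467.0)/0.3102 = 64.81 mg/L.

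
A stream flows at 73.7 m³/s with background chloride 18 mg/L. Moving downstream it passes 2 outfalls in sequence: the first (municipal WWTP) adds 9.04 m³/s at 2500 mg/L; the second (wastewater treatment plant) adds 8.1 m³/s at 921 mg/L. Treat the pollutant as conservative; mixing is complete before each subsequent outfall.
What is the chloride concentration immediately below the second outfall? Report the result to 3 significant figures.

346 mg/L

Outfall 1: combined Q = 82.74 m³/s; C = (73.70·18.00 + 9.040·2500)/82.74 = 289.2 mg/L.
Outfall 2: combined Q = 90.84 m³/s; C = (82.74·289.2 + 8.100·921.0)/90.84 = 345.5 mg/L.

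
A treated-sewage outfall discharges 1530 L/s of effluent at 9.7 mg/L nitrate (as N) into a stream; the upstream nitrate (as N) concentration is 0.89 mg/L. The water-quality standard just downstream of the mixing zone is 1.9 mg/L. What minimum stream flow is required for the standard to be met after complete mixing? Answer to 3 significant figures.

11800 L/s

Set C_mix = 1.9: (Q·0.8900 + 1530·9.700) / (Q + 1530) = 1.9
→ Q = 1530·(9.700 − 1.9)/(1.9 − 0.8900) = 11820 L/s.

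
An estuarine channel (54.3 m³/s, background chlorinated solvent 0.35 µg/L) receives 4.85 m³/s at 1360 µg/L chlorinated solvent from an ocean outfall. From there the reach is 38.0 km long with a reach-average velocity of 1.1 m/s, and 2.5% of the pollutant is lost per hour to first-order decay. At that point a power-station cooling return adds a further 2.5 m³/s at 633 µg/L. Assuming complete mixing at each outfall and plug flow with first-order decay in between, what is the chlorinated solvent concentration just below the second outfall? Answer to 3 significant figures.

110 µg/L

Mixed concentration C = ΣQC/ΣQ = (54.30·0.3500 + 4.850·1360) / 59.15 = 6615/59.15 = 111.8 µg/L; combined flow 59.15 m³/s.
Travel time t = 38.0·1000 / 1.1 = 34550 s = 9.596 h.
2.5%/h lost → k = −ln(1 − 0.025) = 0.02532 h⁻¹.
First-order decay: C = 111.8·exp(−k·t) = 111.8·0.7843 = 87.71 µg/L.
Second outfall: C = (59.15·87.71 + 2.500·633.0)/61.65 = 109.8 µg/L.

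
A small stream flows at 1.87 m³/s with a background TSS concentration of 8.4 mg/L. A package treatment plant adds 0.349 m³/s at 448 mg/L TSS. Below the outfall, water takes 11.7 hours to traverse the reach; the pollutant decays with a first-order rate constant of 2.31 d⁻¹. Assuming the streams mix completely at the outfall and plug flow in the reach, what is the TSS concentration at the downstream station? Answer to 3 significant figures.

25.1 mg/L

Flow-weighted average: C = (1.870·8.400 + 0.3490·448.0) / 2.219 = 172.1/2.219 = 77.54 mg/L.
First-order decay: C = 77.54·exp(−k·t) = 77.54·0.3243 = 25.15 mg/L.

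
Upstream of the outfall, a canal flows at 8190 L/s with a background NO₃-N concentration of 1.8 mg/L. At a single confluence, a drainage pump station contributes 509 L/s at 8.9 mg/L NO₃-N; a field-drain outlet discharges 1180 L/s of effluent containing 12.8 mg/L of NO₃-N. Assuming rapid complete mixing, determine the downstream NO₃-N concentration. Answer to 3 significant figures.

Conservation of mass: C = (8190·1.800 + 509.0·8.900 + 1180·12.80) / 9879 = 34380/9879 = 3.480 mg/L.

3.48 mg/L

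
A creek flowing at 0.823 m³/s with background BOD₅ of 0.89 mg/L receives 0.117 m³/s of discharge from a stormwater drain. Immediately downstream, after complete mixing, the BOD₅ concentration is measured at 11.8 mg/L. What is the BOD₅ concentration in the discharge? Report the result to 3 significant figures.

88.5 mg/L

Mass balance: 0.8230·0.8900 + 0.1170·Cₑ = 0.9400·11.80
→ Cₑ = (0.9400·11.80 − 0.8230·0.8900) / 0.1170 = 88.54 mg/L.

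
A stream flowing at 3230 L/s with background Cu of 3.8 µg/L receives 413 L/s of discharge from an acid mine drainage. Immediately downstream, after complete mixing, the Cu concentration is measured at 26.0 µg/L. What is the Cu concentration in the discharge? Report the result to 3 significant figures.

200 µg/L

Mass balance: 3230·3.800 + 413.0·Cₑ = 3643·26.00
→ Cₑ = (3643·26.00 − 3230·3.800) / 413.0 = 199.6 µg/L.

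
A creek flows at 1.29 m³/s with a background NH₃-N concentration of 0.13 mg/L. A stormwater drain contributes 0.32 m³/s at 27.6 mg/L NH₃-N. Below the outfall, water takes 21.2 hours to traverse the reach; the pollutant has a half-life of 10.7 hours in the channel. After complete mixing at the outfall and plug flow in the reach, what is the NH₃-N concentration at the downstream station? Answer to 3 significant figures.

1.42 mg/L

Mass balance: C = (1.290·0.1300 + 0.3200·27.60) / 1.610 = 9.000/1.610 = 5.590 mg/L.
Half-life 10.7 h → k = ln 2 / 10.7 = 0.06478 h⁻¹ = 1.555 d⁻¹.
Applying C = C₀e^(−kt): 5.590 × 0.2533 = 1.416 mg/L.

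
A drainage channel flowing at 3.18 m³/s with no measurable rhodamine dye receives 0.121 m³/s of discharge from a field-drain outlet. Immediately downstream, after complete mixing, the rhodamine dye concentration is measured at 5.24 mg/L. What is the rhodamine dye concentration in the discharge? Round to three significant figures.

143 mg/L

Mass balance: 3.180·0 + 0.1210·Cₑ = 3.301·5.240
→ Cₑ = (3.301·5.240 − 3.180·0) / 0.1210 = 143.0 mg/L.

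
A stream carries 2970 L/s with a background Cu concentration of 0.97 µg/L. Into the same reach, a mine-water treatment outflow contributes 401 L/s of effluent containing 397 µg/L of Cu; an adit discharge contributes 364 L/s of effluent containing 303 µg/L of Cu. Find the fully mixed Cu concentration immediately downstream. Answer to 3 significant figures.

72.9 µg/L

Mixed concentration C = ΣQC/ΣQ = (2970·0.9700 + 401.0·397.0 + 364.0·303.0) / 3735 = 272400/3735 = 72.92 µg/L.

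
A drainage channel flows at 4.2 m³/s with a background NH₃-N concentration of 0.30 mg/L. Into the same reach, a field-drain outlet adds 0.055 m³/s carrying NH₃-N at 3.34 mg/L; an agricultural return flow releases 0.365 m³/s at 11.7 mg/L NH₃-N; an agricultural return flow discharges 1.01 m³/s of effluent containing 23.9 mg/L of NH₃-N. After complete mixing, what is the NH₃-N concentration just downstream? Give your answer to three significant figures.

5.30 mg/L

Mass balance: C = (4.200·0.3000 + 0.05500·3.340 + 0.3650·11.70 + 1.010·23.90) / 5.630 = 29.85/5.630 = 5.303 mg/L.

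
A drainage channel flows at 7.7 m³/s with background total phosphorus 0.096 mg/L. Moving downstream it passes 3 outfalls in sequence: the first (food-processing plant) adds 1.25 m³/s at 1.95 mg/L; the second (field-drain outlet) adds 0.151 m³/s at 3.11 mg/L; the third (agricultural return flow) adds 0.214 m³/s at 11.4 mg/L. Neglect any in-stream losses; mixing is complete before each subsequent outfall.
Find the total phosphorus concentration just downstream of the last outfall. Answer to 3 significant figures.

0.653 mg/L

Below outfall 1: Q → 8.950 m³/s, C = (7.700·0.09600 + 1.250·1.950)/8.950 = 0.3549 mg/L.
Below outfall 2: Q → 9.101 m³/s, C = (8.950·0.3549 + 0.1510·3.110)/9.101 = 0.4006 mg/L.
Below outfall 3: Q → 9.315 m³/s, C = (9.101·0.4006 + 0.2140·11.40)/9.315 = 0.6533 mg/L.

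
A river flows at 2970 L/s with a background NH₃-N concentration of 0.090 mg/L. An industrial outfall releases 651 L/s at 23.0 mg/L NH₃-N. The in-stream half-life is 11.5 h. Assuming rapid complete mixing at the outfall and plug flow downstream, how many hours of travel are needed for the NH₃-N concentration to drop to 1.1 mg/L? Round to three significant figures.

22.3 h

Mass balance: C = (2970·0.09000 + 651.0·23.00) / 3621 = 15240/3621 = 4.209 mg/L.
Half-life 11.5 h → k = ln 2 / 11.5 = 0.06027 h⁻¹ = 1.447 d⁻¹.
4.209·exp(−k·t) = 1.1 → t = ln(4.209/1.1)/k = 80150 s = 22.26 h.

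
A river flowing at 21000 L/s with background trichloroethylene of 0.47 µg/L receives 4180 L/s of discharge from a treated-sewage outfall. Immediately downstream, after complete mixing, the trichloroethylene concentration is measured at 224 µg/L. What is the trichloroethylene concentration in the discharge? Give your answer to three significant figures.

1350 µg/L

Mass balance: 21000·0.4700 + 4180·Cₑ = 25180·224.0
→ Cₑ = (25180·224.0 − 21000·0.4700) / 4180 = 1347 µg/L.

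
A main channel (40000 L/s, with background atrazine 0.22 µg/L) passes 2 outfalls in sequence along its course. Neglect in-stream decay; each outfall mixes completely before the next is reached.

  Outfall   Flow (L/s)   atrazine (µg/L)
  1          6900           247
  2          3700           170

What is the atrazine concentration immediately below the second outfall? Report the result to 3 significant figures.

Below outfall 1: Q → 46900 L/s, C = (40000·0.2200 + 6900·247.0)/46900 = 36.53 µg/L.
Below outfall 2: Q → 50600 L/s, C = (46900·36.53 + 3700·170.0)/50600 = 46.29 µg/L.

46.3 µg/L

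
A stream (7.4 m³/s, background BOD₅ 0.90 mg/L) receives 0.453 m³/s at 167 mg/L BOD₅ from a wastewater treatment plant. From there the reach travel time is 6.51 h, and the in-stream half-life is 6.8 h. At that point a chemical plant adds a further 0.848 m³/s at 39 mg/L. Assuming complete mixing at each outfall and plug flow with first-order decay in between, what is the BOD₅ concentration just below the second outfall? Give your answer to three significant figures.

After mixing, C = (7.400·0.9000 + 0.4530·167.0) / 7.853 = 82.31/7.853 = 10.48 mg/L; combined flow 7.853 m³/s.
Half-life 6.8 h → k = ln 2 / 6.8 = 0.1019 h⁻¹ = 2.446 d⁻¹.
Applying C = C₀e^(−kt): 10.48 × 0.5150 = 5.398 mg/L.
Second outfall: C = (7.853·5.398 + 0.8480·39.00)/8.701 = 8.673 mg/L.

8.67 mg/L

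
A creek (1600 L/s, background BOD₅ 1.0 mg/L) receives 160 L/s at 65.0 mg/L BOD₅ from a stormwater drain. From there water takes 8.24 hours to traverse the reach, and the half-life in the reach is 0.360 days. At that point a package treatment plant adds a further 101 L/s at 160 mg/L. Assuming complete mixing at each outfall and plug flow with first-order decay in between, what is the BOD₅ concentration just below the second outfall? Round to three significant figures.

12.0 mg/L

After mixing, C = (1600·1.000 + 160.0·65.00) / 1760 = 12000/1760 = 6.818 mg/L; combined flow 1760 L/s.
Half-life 0.360 d → k = ln 2 / 0.360 = 1.925 d⁻¹.
Decay over the reach: 6.818·exp(−kt) = 6.818·0.5163 = 3.520 mg/L.
Second outfall: C = (1760·3.520 + 101.0·160.0)/1861 = 12.01 mg/L.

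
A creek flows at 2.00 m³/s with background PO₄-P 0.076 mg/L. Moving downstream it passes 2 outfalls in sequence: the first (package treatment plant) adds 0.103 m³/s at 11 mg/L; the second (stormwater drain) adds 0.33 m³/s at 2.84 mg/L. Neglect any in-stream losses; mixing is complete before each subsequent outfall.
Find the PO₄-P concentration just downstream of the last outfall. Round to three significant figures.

0.913 mg/L

Outfall 1: combined Q = 2.103 m³/s; C = (2.000·0.07600 + 0.1030·11.00)/2.103 = 0.6110 mg/L.
Outfall 2: combined Q = 2.433 m³/s; C = (2.103·0.6110 + 0.3300·2.840)/2.433 = 0.9134 mg/L.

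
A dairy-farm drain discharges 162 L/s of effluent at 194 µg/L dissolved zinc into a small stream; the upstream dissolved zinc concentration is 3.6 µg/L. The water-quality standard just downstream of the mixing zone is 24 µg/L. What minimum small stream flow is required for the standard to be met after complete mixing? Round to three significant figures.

Set C_mix = 24: (Q·3.600 + 162.0·194.0) / (Q + 162.0) = 24
→ Q = 162.0·(194.0 − 24)/(24 − 3.600) = 1350 L/s.

1350 L/s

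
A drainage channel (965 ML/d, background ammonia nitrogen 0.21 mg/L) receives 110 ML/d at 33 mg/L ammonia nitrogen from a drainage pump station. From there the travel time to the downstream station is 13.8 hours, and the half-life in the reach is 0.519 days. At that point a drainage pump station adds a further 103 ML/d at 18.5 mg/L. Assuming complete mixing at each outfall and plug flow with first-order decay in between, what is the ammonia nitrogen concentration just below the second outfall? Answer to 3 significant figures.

3.13 mg/L

After mixing, C = (965.0·0.2100 + 110.0·33.00) / 1075 = 3833/1075 = 3.565 mg/L; combined flow 1075 ML/d.
Half-life 0.519 d → k = ln 2 / 0.519 = 1.336 d⁻¹.
Decay over the reach: 3.565·exp(−kt) = 3.565·0.4640 = 1.654 mg/L.
At the second outfall, C = (1075·1.654 + 103.0·18.50) / (1075 + 103.0) = 3.127 mg/L.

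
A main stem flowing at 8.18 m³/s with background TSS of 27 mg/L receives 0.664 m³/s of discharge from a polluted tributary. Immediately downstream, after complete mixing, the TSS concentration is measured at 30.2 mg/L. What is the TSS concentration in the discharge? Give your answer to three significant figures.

Mass balance: 8.180·27.00 + 0.6640·Cₑ = 8.844·30.20
→ Cₑ = (8.844·30.20 − 8.180·27.00) / 0.6640 = 69.62 mg/L.

69.6 mg/L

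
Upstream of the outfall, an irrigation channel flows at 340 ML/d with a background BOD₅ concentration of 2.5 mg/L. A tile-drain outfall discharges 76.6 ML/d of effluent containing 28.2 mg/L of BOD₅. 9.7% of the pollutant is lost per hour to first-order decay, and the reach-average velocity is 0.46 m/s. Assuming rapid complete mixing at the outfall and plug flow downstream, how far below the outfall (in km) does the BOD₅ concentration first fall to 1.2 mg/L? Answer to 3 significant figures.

Conservation of mass: C = (340.0·2.500 + 76.60·28.20) / 416.6 = 3010/416.6 = 7.225 mg/L.
9.7%/h lost → k = −ln(1 − 0.097) = 0.1020 h⁻¹.
Set 7.225·exp(−k·t) = 1.2 → t = ln(7.225/1.2)/k = 63340 s = 17.60 h.
Distance = v·t = 0.46·63340 = 29140 m = 29.14 km.

29.1 km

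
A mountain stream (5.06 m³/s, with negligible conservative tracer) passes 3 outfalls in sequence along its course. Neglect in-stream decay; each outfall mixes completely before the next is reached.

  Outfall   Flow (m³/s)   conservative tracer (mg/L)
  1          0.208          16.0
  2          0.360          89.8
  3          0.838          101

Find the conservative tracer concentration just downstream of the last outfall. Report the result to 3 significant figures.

18.6 mg/L

Outfall 1: combined Q = 5.268 m³/s; C = (5.060·0 + 0.2080·16.00)/5.268 = 0.6317 mg/L.
Outfall 2: combined Q = 5.628 m³/s; C = (5.268·0.6317 + 0.3600·89.80)/5.628 = 6.335 mg/L.
Outfall 3: combined Q = 6.466 m³/s; C = (5.628·6.335 + 0.8380·101.0)/6.466 = 18.60 mg/L.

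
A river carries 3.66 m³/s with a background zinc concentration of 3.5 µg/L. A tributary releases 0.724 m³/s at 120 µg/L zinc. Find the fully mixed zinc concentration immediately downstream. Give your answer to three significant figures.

22.7 µg/L

Mixed concentration C = ΣQC/ΣQ = (3.660·3.500 + 0.7240·120.0) / 4.384 = 99.69/4.384 = 22.74 µg/L.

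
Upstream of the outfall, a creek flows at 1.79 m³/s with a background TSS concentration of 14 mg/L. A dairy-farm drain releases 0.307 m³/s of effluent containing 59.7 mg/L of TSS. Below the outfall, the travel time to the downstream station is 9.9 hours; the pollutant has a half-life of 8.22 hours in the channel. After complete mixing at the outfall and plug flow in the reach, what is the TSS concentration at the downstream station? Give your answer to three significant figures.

8.98 mg/L

Flow-weighted average: C = (1.790·14.00 + 0.3070·59.70) / 2.097 = 43.39/2.097 = 20.69 mg/L.
Half-life 8.22 h → k = ln 2 / 8.22 = 0.08432 h⁻¹ = 2.024 d⁻¹.
After decay, C = 20.69 × e^(−kt) = 20.69 × 0.4340 = 8.979 mg/L.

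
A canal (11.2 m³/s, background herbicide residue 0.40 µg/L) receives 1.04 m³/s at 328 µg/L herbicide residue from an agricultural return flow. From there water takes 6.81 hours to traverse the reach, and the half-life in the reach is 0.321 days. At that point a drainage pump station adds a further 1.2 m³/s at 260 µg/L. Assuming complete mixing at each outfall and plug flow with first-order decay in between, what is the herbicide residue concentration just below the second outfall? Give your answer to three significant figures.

37.1 µg/L

Conservation of mass: C = (11.20·0.4000 + 1.040·328.0) / 12.24 = 345.6/12.24 = 28.24 µg/L; combined flow 12.24 m³/s.
Half-life 0.321 d → k = ln 2 / 0.321 = 2.159 d⁻¹.
Applying C = C₀e^(−kt): 28.24 × 0.5419 = 15.30 µg/L.
Second outfall: C = (12.24·15.30 + 1.200·260.0)/13.44 = 37.15 µg/L.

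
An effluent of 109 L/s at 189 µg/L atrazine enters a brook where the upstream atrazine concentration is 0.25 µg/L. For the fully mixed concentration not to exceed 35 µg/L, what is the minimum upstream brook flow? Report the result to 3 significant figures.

Set C_mix = 35: (Q·0.2500 + 109.0·189.0) / (Q + 109.0) = 35
→ Q = 109.0·(189.0 − 35)/(35 − 0.2500) = 483.1 L/s.

483 L/s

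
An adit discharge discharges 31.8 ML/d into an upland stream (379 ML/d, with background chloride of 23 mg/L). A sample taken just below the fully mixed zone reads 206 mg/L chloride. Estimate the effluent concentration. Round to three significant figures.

2390 mg/L

Mass balance: 379.0·23.00 + 31.80·Cₑ = 410.8·206.0
→ Cₑ = (410.8·206.0 − 379.0·23.00) / 31.80 = 2387 mg/L.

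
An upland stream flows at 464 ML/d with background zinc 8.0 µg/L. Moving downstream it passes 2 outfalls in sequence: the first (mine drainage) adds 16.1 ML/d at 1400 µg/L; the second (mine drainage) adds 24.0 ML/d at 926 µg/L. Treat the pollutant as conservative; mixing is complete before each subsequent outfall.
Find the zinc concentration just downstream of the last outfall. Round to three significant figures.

96.2 µg/L

After outfall 1: Q = 464.0 + 16.10 = 480.1 ML/d; C = (464.0·8.000 + 16.10·1400)/480.1 = 54.68 µg/L.
After outfall 2: Q = 480.1 + 24.00 = 504.1 ML/d; C = (480.1·54.68 + 24.00·926.0)/504.1 = 96.16 µg/L.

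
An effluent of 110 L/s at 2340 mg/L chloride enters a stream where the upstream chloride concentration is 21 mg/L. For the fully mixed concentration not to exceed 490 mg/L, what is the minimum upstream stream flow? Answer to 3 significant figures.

Set C_mix = 490: (Q·21.00 + 110.0·2340) / (Q + 110.0) = 490
→ Q = 110.0·(2340 − 490)/(490 − 21.00) = 433.9 L/s.

434 L/s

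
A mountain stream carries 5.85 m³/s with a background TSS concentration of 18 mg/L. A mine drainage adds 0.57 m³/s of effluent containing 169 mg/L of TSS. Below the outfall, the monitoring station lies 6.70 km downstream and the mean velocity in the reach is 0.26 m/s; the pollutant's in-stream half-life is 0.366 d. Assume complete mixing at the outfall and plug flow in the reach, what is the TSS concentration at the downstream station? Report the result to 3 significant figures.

17.9 mg/L

Flow-weighted average: C = (5.850·18.00 + 0.5700·169.0) / 6.420 = 201.6/6.420 = 31.41 mg/L.
Travel time t = 6.70·1000 / 0.26 = 25770 s = 7.158 h.
Half-life 0.366 d → k = ln 2 / 0.366 = 1.894 d⁻¹.
First-order decay: C = 31.41·exp(−k·t) = 31.41·0.5684 = 17.85 mg/L.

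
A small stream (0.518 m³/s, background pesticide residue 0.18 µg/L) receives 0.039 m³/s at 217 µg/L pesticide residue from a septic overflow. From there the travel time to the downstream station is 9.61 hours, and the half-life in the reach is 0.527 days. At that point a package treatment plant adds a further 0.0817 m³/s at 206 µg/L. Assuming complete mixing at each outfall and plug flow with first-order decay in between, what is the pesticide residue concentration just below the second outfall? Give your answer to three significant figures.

34.3 µg/L

Flow-weighted average: C = (0.5180·0.1800 + 0.03900·217.0) / 0.5570 = 8.556/0.5570 = 15.36 µg/L; combined flow 0.5570 m³/s.
Half-life 0.527 d → k = ln 2 / 0.527 = 1.315 d⁻¹.
First-order decay: C = 15.36·exp(−k·t) = 15.36·0.5906 = 9.072 µg/L.
Second outfall: C = (0.5570·9.072 + 0.08170·206.0)/0.6387 = 34.26 µg/L.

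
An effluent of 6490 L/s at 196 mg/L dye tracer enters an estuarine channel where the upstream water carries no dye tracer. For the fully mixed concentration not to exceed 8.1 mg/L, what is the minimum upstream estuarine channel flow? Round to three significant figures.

Set C_mix = 8.1: (Q·0 + 6490·196.0) / (Q + 6490) = 8.1
→ Q = 6490·(196.0 − 8.1)/(8.1 − 0) = 150600 L/s.

151000 L/s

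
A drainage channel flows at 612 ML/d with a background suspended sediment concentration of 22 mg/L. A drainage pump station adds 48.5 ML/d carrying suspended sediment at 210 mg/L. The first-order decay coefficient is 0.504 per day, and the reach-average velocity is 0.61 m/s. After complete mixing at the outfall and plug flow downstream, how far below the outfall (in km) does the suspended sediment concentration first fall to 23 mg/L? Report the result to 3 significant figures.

Conservation of mass: C = (612.0·22.00 + 48.50·210.0) / 660.5 = 23650/660.5 = 35.80 mg/L.
Set 35.80·exp(−k·t) = 23 → t = ln(35.80/23)/k = 75870 s = 21.08 h.
Distance = v·t = 0.61·75870 = 46280 m = 46.28 km.

46.3 km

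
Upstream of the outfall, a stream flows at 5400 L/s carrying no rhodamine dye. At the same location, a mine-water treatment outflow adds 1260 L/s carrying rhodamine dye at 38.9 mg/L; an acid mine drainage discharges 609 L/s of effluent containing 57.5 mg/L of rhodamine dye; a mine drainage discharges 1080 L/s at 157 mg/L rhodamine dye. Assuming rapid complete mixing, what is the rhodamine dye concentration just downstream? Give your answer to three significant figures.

Mass balance: C = (5400·0 + 1260·38.90 + 609.0·57.50 + 1080·157.0) / 8349 = 253600/8349 = 30.37 mg/L.

30.4 mg/L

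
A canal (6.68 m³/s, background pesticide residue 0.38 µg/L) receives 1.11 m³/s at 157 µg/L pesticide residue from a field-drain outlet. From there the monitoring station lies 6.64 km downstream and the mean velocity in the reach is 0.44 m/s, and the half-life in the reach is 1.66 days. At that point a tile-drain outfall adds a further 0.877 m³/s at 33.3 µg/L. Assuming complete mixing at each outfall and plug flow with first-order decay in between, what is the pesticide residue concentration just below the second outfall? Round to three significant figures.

22.3 µg/L

Flow-weighted average: C = (6.680·0.3800 + 1.110·157.0) / 7.790 = 176.8/7.790 = 22.70 µg/L; combined flow 7.790 m³/s.
Travel time t = 6.64·1000 / 0.44 = 15090 s = 4.192 h.
Half-life 1.66 d → k = ln 2 / 1.66 = 0.4176 d⁻¹.
Applying C = C₀e^(−kt): 22.70 × 0.9297 = 21.10 µg/L.
Second outfall: C = (7.790·21.10 + 0.8770·33.30)/8.667 = 22.33 µg/L.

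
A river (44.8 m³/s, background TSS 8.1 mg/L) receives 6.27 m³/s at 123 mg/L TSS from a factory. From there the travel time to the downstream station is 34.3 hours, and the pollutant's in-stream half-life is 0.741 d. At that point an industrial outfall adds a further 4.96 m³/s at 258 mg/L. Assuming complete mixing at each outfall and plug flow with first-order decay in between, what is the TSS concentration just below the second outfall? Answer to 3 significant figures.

Mixed concentration C = ΣQC/ΣQ = (44.80·8.100 + 6.270·123.0) / 51.07 = 1134/51.07 = 22.21 mg/L; combined flow 51.07 m³/s.
Half-life 0.741 d → k = ln 2 / 0.741 = 0.9354 d⁻¹.
Applying C = C₀e^(−kt): 22.21 × 0.2627 = 5.833 mg/L.
At the second outfall, C = (51.07·5.833 + 4.960·258.0) / (51.07 + 4.960) = 28.16 mg/L.

28.2 mg/L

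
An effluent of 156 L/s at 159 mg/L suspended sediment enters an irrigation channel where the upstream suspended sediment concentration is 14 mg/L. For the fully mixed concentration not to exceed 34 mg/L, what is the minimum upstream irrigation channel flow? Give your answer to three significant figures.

975 L/s

Set C_mix = 34: (Q·14.00 + 156.0·159.0) / (Q + 156.0) = 34
→ Q = 156.0·(159.0 − 34)/(34 − 14.00) = 975.0 L/s.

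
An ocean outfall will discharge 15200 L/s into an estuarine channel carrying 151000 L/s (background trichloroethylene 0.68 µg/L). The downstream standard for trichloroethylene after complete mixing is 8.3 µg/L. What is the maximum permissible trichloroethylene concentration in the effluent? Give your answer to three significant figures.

84.0 µg/L

At the limit, (Qr·Cr + Qe·Cₑ)/(Qr + Qe) = 8.3:
Cₑ = (166200·8.3 − 151000·0.6800) / 15200 = 84.00 µg/L.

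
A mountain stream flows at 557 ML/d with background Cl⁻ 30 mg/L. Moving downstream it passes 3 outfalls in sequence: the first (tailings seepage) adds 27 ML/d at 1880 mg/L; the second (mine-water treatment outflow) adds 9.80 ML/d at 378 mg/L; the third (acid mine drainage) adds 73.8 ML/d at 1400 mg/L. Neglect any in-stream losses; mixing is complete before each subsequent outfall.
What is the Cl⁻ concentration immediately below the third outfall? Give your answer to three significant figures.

261 mg/L

Outfall 1: combined Q = 584.0 ML/d; C = (557.0·30.00 + 27.00·1880)/584.0 = 115.5 mg/L.
Outfall 2: combined Q = 593.8 ML/d; C = (584.0·115.5 + 9.800·378.0)/593.8 = 119.9 mg/L.
Outfall 3: combined Q = 667.6 ML/d; C = (593.8·119.9 + 73.80·1400)/667.6 = 261.4 mg/L.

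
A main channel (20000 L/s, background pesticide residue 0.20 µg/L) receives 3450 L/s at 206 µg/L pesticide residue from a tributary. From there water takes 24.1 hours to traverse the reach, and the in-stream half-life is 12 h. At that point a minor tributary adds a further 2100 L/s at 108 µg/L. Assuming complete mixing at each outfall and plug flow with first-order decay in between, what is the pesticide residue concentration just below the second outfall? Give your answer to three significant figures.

After mixing, C = (20000·0.2000 + 3450·206.0) / 23450 = 714700/23450 = 30.48 µg/L; combined flow 23450 L/s.
Half-life 12 h → k = ln 2 / 12 = 0.05776 h⁻¹ = 1.386 d⁻¹.
First-order decay: C = 30.48·exp(−k·t) = 30.48·0.2486 = 7.576 µg/L.
At the second outfall, C = (23450·7.576 + 2100·108.0) / (23450 + 2100) = 15.83 µg/L.

15.8 µg/L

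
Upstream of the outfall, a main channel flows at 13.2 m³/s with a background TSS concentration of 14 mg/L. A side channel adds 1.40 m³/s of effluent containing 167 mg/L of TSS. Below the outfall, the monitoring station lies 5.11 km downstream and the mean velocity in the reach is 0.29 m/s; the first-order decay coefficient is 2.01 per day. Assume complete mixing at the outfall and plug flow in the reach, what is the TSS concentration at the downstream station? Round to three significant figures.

19.0 mg/L

After mixing, C = (13.20·14.00 + 1.400·167.0) / 14.60 = 418.6/14.60 = 28.67 mg/L.
Travel time t = 5.11·1000 / 0.29 = 17620 s = 4.895 h.
After decay, C = 28.67 × e^(−kt) = 28.67 × 0.6637 = 19.03 mg/L.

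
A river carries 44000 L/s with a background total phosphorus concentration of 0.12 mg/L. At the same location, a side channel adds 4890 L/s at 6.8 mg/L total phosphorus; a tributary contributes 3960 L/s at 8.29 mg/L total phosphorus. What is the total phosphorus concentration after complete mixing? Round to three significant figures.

Mass balance: C = (44000·0.1200 + 4890·6.800 + 3960·8.290) / 52850 = 71360/52850 = 1.350 mg/L.

1.35 mg/L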